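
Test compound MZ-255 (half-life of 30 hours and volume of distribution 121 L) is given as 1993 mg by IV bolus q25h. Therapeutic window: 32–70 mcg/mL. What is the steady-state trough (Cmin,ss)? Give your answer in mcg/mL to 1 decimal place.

Over one 25-h interval, 25/30 ≈ 0.83333 half-lives elapse, leaving f ≈ 0.5612 of each dose.
Single-dose peak C₀ = D/Vd = 1993/121 ≈ 16.471 mcg/mL.
Steady-state trough Cmin,ss = C₀·f/(1−f) ≈ 16.471 × 0.5612/0.4388 ≈ 21.065 mcg/mL.
Trough 21.1 mcg/mL vs MEC 32 mcg/mL: subtherapeutic.

21.1 mcg/mL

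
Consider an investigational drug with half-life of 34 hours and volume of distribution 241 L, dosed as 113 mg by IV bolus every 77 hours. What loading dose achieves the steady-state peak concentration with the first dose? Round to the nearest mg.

f = (1/2)^(77/34) ≈ 0.208092; accumulation ratio R = 1/(1−f) ≈ 1.26277.
Loading dose to hit Cmax,ss on first dose: D_load = D_maint·R ≈ 113 × 1.26277 ≈ 142.69 mg.

143 mg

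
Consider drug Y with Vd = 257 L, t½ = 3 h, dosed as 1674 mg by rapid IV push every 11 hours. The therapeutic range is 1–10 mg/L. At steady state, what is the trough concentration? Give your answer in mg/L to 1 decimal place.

k = ln2/t½ = ln2/3 ≈ 0.231049 h⁻¹; fraction remaining f = e^(−kτ) = e^(−0.231049×11) ≈ 0.0787.
Accumulation ratio R = 1/(1 − f) ≈ 1/0.9213 ≈ 1.0854.
Each bolus raises the concentration by D/Vd = 1674/257 ≈ 6.514 mg/L.
Steady-state peak Cmax,ss = C₀·R ≈ 6.514 × 1.0854 ≈ 7.070 mg/L.
One interval later, Cmin,ss = Cmax,ss·e^(−kτ) ≈ 7.070 × 0.0787 ≈ 0.556 mg/L.
Trough 0.6 mg/L vs MEC 1 mg/L: subtherapeutic.

0.6 mg/L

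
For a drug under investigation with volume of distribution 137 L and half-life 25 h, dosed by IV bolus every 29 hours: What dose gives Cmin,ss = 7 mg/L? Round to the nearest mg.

1184 mg

τ/t½ = 29/25 ≈ 1.16, so f = (1/2)^(29/25) ≈ 0.447513.
Cmin,ss = (D/Vd)·f/(1−f), so D = Cmin,ss·Vd·(1−f)/f.
D = 7 × 137 × (1−f)/f ≈ 7 × 137 × 1.23457 ≈ 1183.95 mg.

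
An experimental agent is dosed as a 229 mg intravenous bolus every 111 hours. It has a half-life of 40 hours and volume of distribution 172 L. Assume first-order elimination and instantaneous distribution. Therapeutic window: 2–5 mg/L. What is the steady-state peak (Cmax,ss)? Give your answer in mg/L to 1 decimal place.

Over one 111-h interval, 111/40 ≈ 2.775 half-lives elapse, leaving f ≈ 0.1461 of each dose.
At steady state, accumulation factor R = 1/(1 − e^(−kτ)) ≈ 1.1711.
Single-dose peak C₀ = D/Vd = 229/172 ≈ 1.331 mg/L.
Steady-state peak Cmax,ss = C₀·R ≈ 1.331 × 1.1711 ≈ 1.559 mg/L.
Peak 1.6 mg/L vs MTC 5 mg/L: below toxic threshold.

1.6 mg/L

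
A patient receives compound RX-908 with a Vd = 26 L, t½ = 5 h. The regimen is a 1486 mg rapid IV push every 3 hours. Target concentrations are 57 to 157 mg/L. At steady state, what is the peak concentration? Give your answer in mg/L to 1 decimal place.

168.0 mg/L

τ/t½ = 3/5 ≈ 0.6, so fraction remaining f = (1/2)^(3/5) ≈ 0.6598.
At steady state, accumulation factor R = 1/(1 − e^(−kτ)) ≈ 2.9394.
Single-dose peak C₀ = D/Vd = 1486/26 ≈ 57.154 mg/L.
Cmax,ss = C₀/(1 − f) ≈ 57.154/0.3402 ≈ 168.001 mg/L.
Peak 168.0 mg/L vs MTC 157 mg/L: exceeds toxic threshold.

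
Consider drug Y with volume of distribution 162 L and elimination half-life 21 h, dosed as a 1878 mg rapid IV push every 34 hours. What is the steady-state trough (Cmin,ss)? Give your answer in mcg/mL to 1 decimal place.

5.6 mcg/mL

Over one 34-h interval, 34/21 ≈ 1.619 half-lives elapse, leaving f ≈ 0.3256 of each dose.
Single-dose peak C₀ = D/Vd = 1878/162 ≈ 11.593 mcg/mL.
Steady-state trough Cmin,ss = C₀·f/(1−f) ≈ 11.593 × 0.3256/0.6744 ≈ 5.597 mcg/mL.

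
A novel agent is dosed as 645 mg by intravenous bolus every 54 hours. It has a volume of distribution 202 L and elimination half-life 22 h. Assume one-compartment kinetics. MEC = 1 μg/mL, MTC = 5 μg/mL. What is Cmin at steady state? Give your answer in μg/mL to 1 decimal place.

0.7 μg/mL

Over one 54-h interval, 54/22 ≈ 2.4545 half-lives elapse, leaving f ≈ 0.1824 of each dose.
Single-dose peak C₀ = D/Vd = 645/202 ≈ 3.193 μg/mL.
Steady-state trough Cmin,ss = C₀·f/(1−f) ≈ 3.193 × 0.1824/0.8176 ≈ 0.712 μg/mL.
Trough 0.7 μg/mL vs MEC 1 μg/mL: subtherapeutic.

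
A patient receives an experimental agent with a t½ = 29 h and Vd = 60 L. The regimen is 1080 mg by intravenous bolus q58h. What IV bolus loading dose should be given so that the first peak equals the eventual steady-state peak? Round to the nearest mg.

1440 mg

f = (1/2)^(58/29) ≈ 0.250000; accumulation ratio R = 1/(1−f) ≈ 1.33333.
Loading dose to hit Cmax,ss on first dose: D_load = D_maint·R ≈ 1080 × 1.33333 ≈ 1440.00 mg.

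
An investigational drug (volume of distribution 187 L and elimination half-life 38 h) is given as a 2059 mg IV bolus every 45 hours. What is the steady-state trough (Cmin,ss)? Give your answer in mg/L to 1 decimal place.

8.7 mg/L

τ/t½ = 45/38 ≈ 1.1842, so fraction remaining f = (1/2)^(45/38) ≈ 0.4401.
At steady state, accumulation factor R = 1/(1 − e^(−kτ)) ≈ 1.7860.
Single-dose peak C₀ = D/Vd = 2059/187 ≈ 11.011 mg/L.
Steady-state peak Cmax,ss = C₀·R ≈ 11.011 × 1.7860 ≈ 19.666 mg/L.
Steady-state trough Cmin,ss = Cmax,ss·f ≈ 19.666 × 0.4401 ≈ 8.655 mg/L.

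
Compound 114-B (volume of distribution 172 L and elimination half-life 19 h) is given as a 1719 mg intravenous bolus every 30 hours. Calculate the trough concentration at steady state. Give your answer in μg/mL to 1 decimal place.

5.0 μg/mL

k = ln2/t½ = ln2/19 ≈ 0.036481 h⁻¹; fraction remaining f = e^(−kτ) = e^(−0.036481×30) ≈ 0.3347.
Single-dose peak C₀ = D/Vd = 1719/172 ≈ 9.994 μg/mL.
Steady-state trough Cmin,ss = C₀·f/(1−f) ≈ 9.994 × 0.3347/0.6653 ≈ 5.028 μg/mL.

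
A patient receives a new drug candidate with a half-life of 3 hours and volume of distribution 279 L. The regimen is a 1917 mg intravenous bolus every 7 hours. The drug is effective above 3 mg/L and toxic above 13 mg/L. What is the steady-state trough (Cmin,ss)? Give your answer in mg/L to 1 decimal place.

τ/t½ = 7/3 ≈ 2.3333, so fraction remaining f = (1/2)^(7/3) ≈ 0.1984.
At steady state, accumulation factor R = 1/(1 − e^(−kτ)) ≈ 1.2475.
Single-dose peak C₀ = D/Vd = 1917/279 ≈ 6.871 mg/L.
Steady-state peak Cmax,ss = C₀·R ≈ 6.871 × 1.2475 ≈ 8.572 mg/L.
One interval later, Cmin,ss = Cmax,ss·e^(−kτ) ≈ 8.572 × 0.1984 ≈ 1.701 mg/L.
Trough 1.7 mg/L vs MEC 3 mg/L: subtherapeutic.

1.7 mg/L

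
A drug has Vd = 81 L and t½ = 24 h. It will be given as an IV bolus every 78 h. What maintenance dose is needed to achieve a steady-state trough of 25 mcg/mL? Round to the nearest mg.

17240 mg

τ/t½ = 78/24 ≈ 3.25, so f = (1/2)^(78/24) ≈ 0.105112.
Cmin,ss = (D/Vd)·f/(1−f), so D = Cmin,ss·Vd·(1−f)/f.
D = 25 × 81 × (1−f)/f ≈ 25 × 81 × 8.51366 ≈ 17240.16 mg.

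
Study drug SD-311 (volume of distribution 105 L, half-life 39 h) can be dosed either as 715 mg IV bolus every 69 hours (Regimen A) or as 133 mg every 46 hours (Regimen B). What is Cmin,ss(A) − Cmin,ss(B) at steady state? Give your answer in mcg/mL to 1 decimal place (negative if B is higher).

1.8 mcg/mL

Regimen A: f = (1/2)^(69/39) ≈ 0.2934; Cmin,ss = (715/105)·f/(1−f) ≈ 2.828 mcg/mL.
Regimen B: f = (1/2)^(46/39) ≈ 0.4415; Cmin,ss = (133/105)·f/(1−f) ≈ 1.001 mcg/mL.
Difference ≈ 2.828 − 1.001 ≈ 1.827 mcg/mL.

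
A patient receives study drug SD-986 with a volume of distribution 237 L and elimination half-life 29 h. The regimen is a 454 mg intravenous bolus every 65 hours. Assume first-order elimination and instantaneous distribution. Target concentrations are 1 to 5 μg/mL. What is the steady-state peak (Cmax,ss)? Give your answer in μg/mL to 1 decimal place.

2.4 μg/mL

τ/t½ = 65/29 ≈ 2.2414, so fraction remaining f = (1/2)^(65/29) ≈ 0.2115.
At steady state, accumulation factor R = 1/(1 − e^(−kτ)) ≈ 1.2682.
Each bolus raises the concentration by D/Vd = 454/237 ≈ 1.916 μg/mL.
Steady-state peak Cmax,ss = C₀·R ≈ 1.916 × 1.2682 ≈ 2.430 μg/mL.
Peak 2.4 μg/mL vs MTC 5 μg/mL: below toxic threshold.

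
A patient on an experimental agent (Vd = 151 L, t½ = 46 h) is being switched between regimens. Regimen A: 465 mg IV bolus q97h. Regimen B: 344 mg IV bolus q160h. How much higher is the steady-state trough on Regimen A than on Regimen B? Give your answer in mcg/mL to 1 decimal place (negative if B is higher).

0.7 mcg/mL

Regimen A: f = (1/2)^(97/46) ≈ 0.2319; Cmin,ss = (465/151)·f/(1−f) ≈ 0.930 mcg/mL.
Regimen B: f = (1/2)^(160/46) ≈ 0.0897; Cmin,ss = (344/151)·f/(1−f) ≈ 0.224 mcg/mL.
Difference ≈ 0.930 − 0.224 ≈ 0.706 mcg/mL.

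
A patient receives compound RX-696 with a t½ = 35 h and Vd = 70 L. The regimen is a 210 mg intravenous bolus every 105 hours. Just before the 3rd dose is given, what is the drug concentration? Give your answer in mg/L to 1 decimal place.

0.4 mg/L

f = (1/2)^(τ/t½) = (1/2)^(105/35) ≈ 0.1250.
C₀ = D/Vd = 210/70 ≈ 3.000 mg/L.
Before the 3rd dose, 2 doses have been given. Superposition: Cmin = C₀·(f + f²).
≈ 3.000 × (0.1250 + 0.0156) ≈ 3.000 × 0.1406 ≈ 0.422 mg/L.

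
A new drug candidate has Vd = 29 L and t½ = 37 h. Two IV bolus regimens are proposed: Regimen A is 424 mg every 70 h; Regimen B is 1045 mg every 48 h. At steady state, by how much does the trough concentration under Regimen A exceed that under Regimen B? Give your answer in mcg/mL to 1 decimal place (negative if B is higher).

-19.3 mcg/mL

Regimen A: f = (1/2)^(70/37) ≈ 0.2695; Cmin,ss = (424/29)·f/(1−f) ≈ 5.394 mcg/mL.
Regimen B: f = (1/2)^(48/37) ≈ 0.4069; Cmin,ss = (1045/29)·f/(1−f) ≈ 24.722 mcg/mL.
Difference ≈ 5.394 − 24.722 ≈ -19.328 mcg/mL.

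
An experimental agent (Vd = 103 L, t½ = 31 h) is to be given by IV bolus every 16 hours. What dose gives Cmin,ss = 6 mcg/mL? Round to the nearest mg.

τ/t½ = 16/31 ≈ 0.51613, so f = (1/2)^(16/31) ≈ 0.699245.
Cmin,ss = (D/Vd)·f/(1−f), so D = Cmin,ss·Vd·(1−f)/f.
D = 6 × 103 × (1−f)/f ≈ 6 × 103 × 0.43011 ≈ 265.81 mg.

266 mg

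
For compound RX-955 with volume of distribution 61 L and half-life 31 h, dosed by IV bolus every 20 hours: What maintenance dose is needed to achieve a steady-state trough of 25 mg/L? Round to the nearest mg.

τ/t½ = 20/31 ≈ 0.64516, so f = (1/2)^(20/31) ≈ 0.639421.
Cmin,ss = (D/Vd)·f/(1−f), so D = Cmin,ss·Vd·(1−f)/f.
D = 25 × 61 × (1−f)/f ≈ 25 × 61 × 0.56391 ≈ 859.96 mg.

860 mg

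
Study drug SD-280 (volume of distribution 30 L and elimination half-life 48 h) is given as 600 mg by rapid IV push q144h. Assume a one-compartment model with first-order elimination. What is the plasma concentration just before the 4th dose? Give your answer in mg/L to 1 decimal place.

2.9 mg/L

f = (1/2)^(τ/t½) = (1/2)^(144/48) ≈ 0.1250.
C₀ = D/Vd = 600/30 ≈ 20.000 mg/L.
Before the 4th dose, 3 doses have been given. Superposition: Cmin = C₀·(f + f² + … + f^3).
≈ 20.000 × (0.1250 + 0.0156 + 0.0020) ≈ 20.000 × 0.1426 ≈ 2.852 mg/L.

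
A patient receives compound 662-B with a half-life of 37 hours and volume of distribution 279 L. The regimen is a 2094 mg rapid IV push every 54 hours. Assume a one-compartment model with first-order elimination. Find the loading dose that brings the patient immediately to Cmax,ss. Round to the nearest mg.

f = (1/2)^(54/37) ≈ 0.363629; accumulation ratio R = 1/(1−f) ≈ 1.57141.
Loading dose to hit Cmax,ss on first dose: D_load = D_maint·R ≈ 2094 × 1.57141 ≈ 3290.53 mg.

3291 mg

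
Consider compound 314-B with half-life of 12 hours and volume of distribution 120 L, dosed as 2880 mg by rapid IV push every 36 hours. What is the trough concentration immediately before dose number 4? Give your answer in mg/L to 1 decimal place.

3.4 mg/L

f = (1/2)^(τ/t½) = (1/2)^(36/12) ≈ 0.1250.
C₀ = D/Vd = 2880/120 ≈ 24.000 mg/L.
Before the 4th dose, 3 doses have been given. Superposition: Cmin = C₀·(f + f² + … + f^3).
≈ 24.000 × (0.1250 + 0.0156 + 0.0020) ≈ 24.000 × 0.1426 ≈ 3.422 mg/L.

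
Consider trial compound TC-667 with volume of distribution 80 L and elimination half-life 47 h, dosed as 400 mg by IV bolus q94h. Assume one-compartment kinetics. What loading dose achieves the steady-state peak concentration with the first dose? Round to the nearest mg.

f = (1/2)^(94/47) ≈ 0.250000; accumulation ratio R = 1/(1−f) ≈ 1.33333.
Loading dose to hit Cmax,ss on first dose: D_load = D_maint·R ≈ 400 × 1.33333 ≈ 533.33 mg.

533 mg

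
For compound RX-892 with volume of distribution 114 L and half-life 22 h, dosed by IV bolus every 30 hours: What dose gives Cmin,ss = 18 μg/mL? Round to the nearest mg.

τ/t½ = 30/22 ≈ 1.3636, so f = (1/2)^(30/22) ≈ 0.388602.
Cmin,ss = (D/Vd)·f/(1−f), so D = Cmin,ss·Vd·(1−f)/f.
D = 18 × 114 × (1−f)/f ≈ 18 × 114 × 1.57333 ≈ 3228.47 mg.

3228 mg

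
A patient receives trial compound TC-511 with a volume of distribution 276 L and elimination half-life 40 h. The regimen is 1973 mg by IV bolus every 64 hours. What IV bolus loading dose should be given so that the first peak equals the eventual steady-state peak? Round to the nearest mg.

2944 mg

f = (1/2)^(64/40) ≈ 0.329877; accumulation ratio R = 1/(1−f) ≈ 1.49226.
Loading dose to hit Cmax,ss on first dose: D_load = D_maint·R ≈ 1973 × 1.49226 ≈ 2944.23 mg.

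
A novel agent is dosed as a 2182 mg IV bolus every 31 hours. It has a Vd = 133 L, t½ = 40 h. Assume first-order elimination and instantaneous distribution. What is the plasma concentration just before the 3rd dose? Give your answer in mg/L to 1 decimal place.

f = (1/2)^(τ/t½) = (1/2)^(31/40) ≈ 0.5844.
C₀ = D/Vd = 2182/133 ≈ 16.406 mg/L.
Before the 3rd dose, 2 doses have been given. Superposition: Cmin = C₀·(f + f²).
≈ 16.406 × (0.5844 + 0.3415) ≈ 16.406 × 0.9259 ≈ 15.190 mg/L.

15.2 mg/L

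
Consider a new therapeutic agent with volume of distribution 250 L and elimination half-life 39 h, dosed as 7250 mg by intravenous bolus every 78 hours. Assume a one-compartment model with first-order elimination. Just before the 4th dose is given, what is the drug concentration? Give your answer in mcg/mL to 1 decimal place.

9.5 mcg/mL

f = (1/2)^(τ/t½) = (1/2)^(78/39) ≈ 0.2500.
C₀ = D/Vd = 7250/250 ≈ 29.000 mcg/mL.
Before the 4th dose, 3 doses have been given. Superposition: Cmin = C₀·(f + f² + … + f^3).
≈ 29.000 × (0.2500 + 0.0625 + 0.0156) ≈ 29.000 × 0.3281 ≈ 9.515 mcg/mL.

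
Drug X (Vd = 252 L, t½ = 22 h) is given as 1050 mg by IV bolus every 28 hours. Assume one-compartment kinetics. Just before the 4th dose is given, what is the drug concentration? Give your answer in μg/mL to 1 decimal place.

f = (1/2)^(τ/t½) = (1/2)^(28/22) ≈ 0.4139.
C₀ = D/Vd = 1050/252 ≈ 4.167 μg/mL.
Before the 4th dose, 3 doses have been given. Superposition: Cmin = C₀·(f + f² + … + f^3).
≈ 4.167 × (0.4139 + 0.1713 + 0.0709) ≈ 4.167 × 0.6561 ≈ 2.734 μg/mL.

2.7 μg/mL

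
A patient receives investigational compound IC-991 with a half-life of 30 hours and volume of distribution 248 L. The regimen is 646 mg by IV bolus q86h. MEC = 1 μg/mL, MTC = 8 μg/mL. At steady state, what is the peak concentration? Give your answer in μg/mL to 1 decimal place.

τ/t½ = 86/30 ≈ 2.8667, so fraction remaining f = (1/2)^(86/30) ≈ 0.1371.
At steady state, accumulation factor R = 1/(1 − e^(−kτ)) ≈ 1.1589.
Each bolus raises the concentration by D/Vd = 646/248 ≈ 2.605 μg/mL.
Cmax,ss = C₀/(1 − f) ≈ 2.605/0.8629 ≈ 3.019 μg/mL.
Peak 3.0 μg/mL vs MTC 8 μg/mL: below toxic threshold.

3.0 μg/mL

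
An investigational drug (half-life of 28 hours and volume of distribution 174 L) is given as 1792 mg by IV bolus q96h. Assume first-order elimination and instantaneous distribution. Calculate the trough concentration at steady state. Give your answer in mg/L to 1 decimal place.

τ/t½ = 96/28 ≈ 3.4286, so fraction remaining f = (1/2)^(96/28) ≈ 0.0929.
Single-dose peak C₀ = D/Vd = 1792/174 ≈ 10.299 mg/L.
Steady-state trough Cmin,ss = C₀·f/(1−f) ≈ 10.299 × 0.0929/0.9071 ≈ 1.055 mg/L.

1.1 mg/L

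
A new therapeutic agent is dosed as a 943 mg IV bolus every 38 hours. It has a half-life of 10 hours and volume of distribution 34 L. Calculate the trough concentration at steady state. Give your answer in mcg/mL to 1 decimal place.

τ/t½ = 38/10 ≈ 3.8, so fraction remaining f = (1/2)^(38/10) ≈ 0.0718.
Accumulation ratio R = 1/(1 − f) ≈ 1/0.9282 ≈ 1.0774.
Single-dose peak C₀ = D/Vd = 943/34 ≈ 27.735 mcg/mL.
Cmax,ss = C₀/(1 − f) ≈ 27.735/0.9282 ≈ 29.880 mcg/mL.
Steady-state trough Cmin,ss = Cmax,ss·f ≈ 29.880 × 0.0718 ≈ 2.145 mcg/mL.

2.1 mcg/mL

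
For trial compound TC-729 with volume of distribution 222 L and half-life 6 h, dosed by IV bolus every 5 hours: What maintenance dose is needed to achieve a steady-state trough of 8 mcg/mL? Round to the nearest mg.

τ/t½ = 5/6 ≈ 0.83333, so f = (1/2)^(5/6) ≈ 0.561231.
Cmin,ss = (D/Vd)·f/(1−f), so D = Cmin,ss·Vd·(1−f)/f.
D = 8 × 222 × (1−f)/f ≈ 8 × 222 × 0.78180 ≈ 1388.48 mg.

1388 mg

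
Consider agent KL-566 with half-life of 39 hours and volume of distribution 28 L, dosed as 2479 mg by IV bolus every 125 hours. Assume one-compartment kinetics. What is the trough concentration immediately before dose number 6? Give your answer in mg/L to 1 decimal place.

f = (1/2)^(τ/t½) = (1/2)^(125/39) ≈ 0.1084.
C₀ = D/Vd = 2479/28 ≈ 88.536 mg/L.
Before the 6th dose, 5 doses have been given. Superposition: Cmin = C₀·(f + f² + … + f^5).
≈ 88.536 × (0.1084 + 0.0118 + 0.0013 + 0.0001 + 0.0000) ≈ 88.536 × 0.1216 ≈ 10.766 mg/L.

10.8 mg/L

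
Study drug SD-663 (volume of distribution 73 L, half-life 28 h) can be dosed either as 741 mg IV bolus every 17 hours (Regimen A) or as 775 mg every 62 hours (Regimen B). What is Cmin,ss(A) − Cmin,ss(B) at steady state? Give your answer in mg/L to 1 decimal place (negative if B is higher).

Regimen A: f = (1/2)^(17/28) ≈ 0.6565; Cmin,ss = (741/73)·f/(1−f) ≈ 19.400 mg/L.
Regimen B: f = (1/2)^(62/28) ≈ 0.2155; Cmin,ss = (775/73)·f/(1−f) ≈ 2.916 mg/L.
Difference ≈ 19.400 − 2.916 ≈ 16.484 mg/L.

16.5 mg/L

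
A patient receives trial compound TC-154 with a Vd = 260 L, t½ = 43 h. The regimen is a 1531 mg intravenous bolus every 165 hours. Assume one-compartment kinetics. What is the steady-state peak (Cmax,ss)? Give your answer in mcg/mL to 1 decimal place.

Over one 165-h interval, 165/43 ≈ 3.8372 half-lives elapse, leaving f ≈ 0.0700 of each dose.
At steady state, accumulation factor R = 1/(1 − e^(−kτ)) ≈ 1.0753.
Single-dose peak C₀ = D/Vd = 1531/260 ≈ 5.888 mcg/mL.
Steady-state peak Cmax,ss = C₀·R ≈ 5.888 × 1.0753 ≈ 6.331 mcg/mL.

6.3 mcg/mL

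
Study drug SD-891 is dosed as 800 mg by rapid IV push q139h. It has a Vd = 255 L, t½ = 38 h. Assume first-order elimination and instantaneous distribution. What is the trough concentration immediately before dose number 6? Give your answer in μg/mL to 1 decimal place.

0.3 μg/mL

f = (1/2)^(τ/t½) = (1/2)^(139/38) ≈ 0.0792.
C₀ = D/Vd = 800/255 ≈ 3.137 μg/mL.
Before the 6th dose, 5 doses have been given. Superposition: Cmin = C₀·(f + f² + … + f^5).
≈ 3.137 × (0.0792 + 0.0063 + 0.0005 + 0.0000 + 0.0000) ≈ 3.137 × 0.0860 ≈ 0.270 μg/mL.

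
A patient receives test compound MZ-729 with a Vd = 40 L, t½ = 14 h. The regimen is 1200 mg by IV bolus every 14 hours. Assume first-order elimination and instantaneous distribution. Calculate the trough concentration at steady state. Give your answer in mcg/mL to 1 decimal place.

30.0 mcg/mL

τ = 14 h = 1 half-life, so f = (1/2)^1 = 0.5.
At steady state, R = 1/(1 − 0.5) = 2/1.
Single-dose peak C₀ = D/Vd = 1200/40 = 30 mcg/mL.
Steady-state peak Cmax,ss = C₀·R = 30 × 2/1 ≈ 60.000 mcg/mL.
Steady-state trough Cmin,ss = Cmax,ss·f ≈ 60.000 × 0.5 ≈ 30.000 mcg/mL.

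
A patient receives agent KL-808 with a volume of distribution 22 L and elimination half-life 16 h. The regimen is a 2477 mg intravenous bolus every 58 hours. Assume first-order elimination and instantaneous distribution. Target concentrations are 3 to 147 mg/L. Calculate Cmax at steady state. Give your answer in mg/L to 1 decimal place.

122.5 mg/L

Over one 58-h interval, 58/16 ≈ 3.625 half-lives elapse, leaving f ≈ 0.0811 of each dose.
Accumulation ratio R = 1/(1 − f) ≈ 1/0.9189 ≈ 1.0883.
Single-dose peak C₀ = D/Vd = 2477/22 ≈ 112.591 mg/L.
Steady-state peak Cmax,ss = C₀·R ≈ 112.591 × 1.0883 ≈ 122.533 mg/L.
Peak 122.5 mg/L vs MTC 147 mg/L: below toxic threshold.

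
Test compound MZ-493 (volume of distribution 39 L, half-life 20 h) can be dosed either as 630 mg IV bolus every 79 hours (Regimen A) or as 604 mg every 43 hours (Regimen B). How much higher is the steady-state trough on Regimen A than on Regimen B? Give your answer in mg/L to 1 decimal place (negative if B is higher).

-3.4 mg/L

Regimen A: f = (1/2)^(79/20) ≈ 0.0647; Cmin,ss = (630/39)·f/(1−f) ≈ 1.117 mg/L.
Regimen B: f = (1/2)^(43/20) ≈ 0.2253; Cmin,ss = (604/39)·f/(1−f) ≈ 4.504 mg/L.
Difference ≈ 1.117 − 4.504 ≈ -3.387 mg/L.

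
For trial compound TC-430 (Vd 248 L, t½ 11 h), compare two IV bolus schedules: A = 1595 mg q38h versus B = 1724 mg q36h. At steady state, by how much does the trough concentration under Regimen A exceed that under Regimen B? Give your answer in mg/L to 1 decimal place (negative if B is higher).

-0.2 mg/L

Regimen A: f = (1/2)^(38/11) ≈ 0.0912; Cmin,ss = (1595/248)·f/(1−f) ≈ 0.645 mg/L.
Regimen B: f = (1/2)^(36/11) ≈ 0.1035; Cmin,ss = (1724/248)·f/(1−f) ≈ 0.803 mg/L.
Difference ≈ 0.645 − 0.803 ≈ -0.158 mg/L.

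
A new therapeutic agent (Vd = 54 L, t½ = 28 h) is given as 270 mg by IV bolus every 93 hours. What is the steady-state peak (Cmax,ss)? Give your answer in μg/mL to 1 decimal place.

5.6 μg/mL

k = ln2/t½ = ln2/28 ≈ 0.024755 h⁻¹; fraction remaining f = e^(−kτ) = e^(−0.024755×93) ≈ 0.1000.
Accumulation ratio R = 1/(1 − f) ≈ 1/0.9000 ≈ 1.1111.
Each bolus raises the concentration by D/Vd = 270/54 ≈ 5.000 μg/mL.
Steady-state peak Cmax,ss = C₀·R ≈ 5.000 × 1.1111 ≈ 5.556 μg/mL.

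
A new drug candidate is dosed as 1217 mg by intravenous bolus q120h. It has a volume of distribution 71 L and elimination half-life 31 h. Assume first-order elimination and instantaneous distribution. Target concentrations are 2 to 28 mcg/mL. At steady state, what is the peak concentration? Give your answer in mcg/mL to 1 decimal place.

k = ln2/t½ = ln2/31 ≈ 0.022360 h⁻¹; fraction remaining f = e^(−kτ) = e^(−0.022360×120) ≈ 0.0683.
Accumulation ratio R = 1/(1 − f) ≈ 1/0.9317 ≈ 1.0733.
Each bolus raises the concentration by D/Vd = 1217/71 ≈ 17.141 mcg/mL.
Steady-state peak Cmax,ss = C₀·R ≈ 17.141 × 1.0733 ≈ 18.397 mcg/mL.
Peak 18.4 mcg/mL vs MTC 28 mcg/mL: below toxic threshold.

18.4 mcg/mL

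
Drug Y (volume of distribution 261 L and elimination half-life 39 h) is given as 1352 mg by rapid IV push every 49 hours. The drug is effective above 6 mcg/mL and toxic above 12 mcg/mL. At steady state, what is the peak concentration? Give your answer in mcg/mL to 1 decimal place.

8.9 mcg/mL

k = ln2/t½ = ln2/39 ≈ 0.017773 h⁻¹; fraction remaining f = e^(−kτ) = e^(−0.017773×49) ≈ 0.4186.
Accumulation ratio R = 1/(1 − f) ≈ 1/0.5814 ≈ 1.7200.
Each bolus raises the concentration by D/Vd = 1352/261 ≈ 5.180 mcg/mL.
Steady-state peak Cmax,ss = C₀·R ≈ 5.180 × 1.7200 ≈ 8.910 mcg/mL.
Peak 8.9 mcg/mL vs MTC 12 mcg/mL: below toxic threshold.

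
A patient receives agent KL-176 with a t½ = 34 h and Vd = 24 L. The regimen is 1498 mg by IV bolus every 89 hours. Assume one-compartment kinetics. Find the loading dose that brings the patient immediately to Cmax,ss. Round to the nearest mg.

1790 mg

f = (1/2)^(89/34) ≈ 0.162933; accumulation ratio R = 1/(1−f) ≈ 1.19465.
Loading dose to hit Cmax,ss on first dose: D_load = D_maint·R ≈ 1498 × 1.19465 ≈ 1789.59 mg.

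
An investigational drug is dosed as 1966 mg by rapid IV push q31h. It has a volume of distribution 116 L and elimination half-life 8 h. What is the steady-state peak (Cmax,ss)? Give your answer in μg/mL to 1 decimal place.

18.2 μg/mL

τ/t½ = 31/8 ≈ 3.875, so fraction remaining f = (1/2)^(31/8) ≈ 0.0682.
Accumulation ratio R = 1/(1 − f) ≈ 1/0.9318 ≈ 1.0732.
Single-dose peak C₀ = D/Vd = 1966/116 ≈ 16.948 μg/mL.
Cmax,ss = C₀/(1 − f) ≈ 16.948/0.9318 ≈ 18.188 μg/mL.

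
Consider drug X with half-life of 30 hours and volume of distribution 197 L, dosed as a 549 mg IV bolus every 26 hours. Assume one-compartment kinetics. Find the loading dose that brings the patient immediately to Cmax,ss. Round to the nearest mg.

1216 mg

f = (1/2)^(26/30) ≈ 0.548412; accumulation ratio R = 1/(1−f) ≈ 2.21441.
Loading dose to hit Cmax,ss on first dose: D_load = D_maint·R ≈ 549 × 2.21441 ≈ 1215.71 mg.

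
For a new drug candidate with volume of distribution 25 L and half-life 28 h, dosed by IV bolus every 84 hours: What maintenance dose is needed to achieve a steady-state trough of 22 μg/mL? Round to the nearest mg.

3850 mg

τ/t½ = 84/28 ≈ 3, so f = (1/2)^(84/28) ≈ 0.125000.
Cmin,ss = (D/Vd)·f/(1−f), so D = Cmin,ss·Vd·(1−f)/f.
D = 22 × 25 × (1−f)/f ≈ 22 × 25 × 7.00000 ≈ 3850.00 mg.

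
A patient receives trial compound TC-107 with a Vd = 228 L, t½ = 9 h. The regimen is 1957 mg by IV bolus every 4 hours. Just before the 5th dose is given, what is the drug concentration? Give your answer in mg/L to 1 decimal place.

f = (1/2)^(τ/t½) = (1/2)^(4/9) ≈ 0.7349.
C₀ = D/Vd = 1957/228 ≈ 8.583 mg/L.
Before the 5th dose, 4 doses have been given. Superposition: Cmin = C₀·(f + f² + … + f^4).
≈ 8.583 × (0.7349 + 0.5401 + 0.3969 + 0.2917) ≈ 8.583 × 1.9636 ≈ 16.854 mg/L.

16.9 mg/L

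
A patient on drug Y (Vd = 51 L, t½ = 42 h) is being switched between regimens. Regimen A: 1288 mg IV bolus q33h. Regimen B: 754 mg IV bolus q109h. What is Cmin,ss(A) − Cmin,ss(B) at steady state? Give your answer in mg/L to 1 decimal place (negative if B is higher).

32.0 mg/L

Regimen A: f = (1/2)^(33/42) ≈ 0.5801; Cmin,ss = (1288/51)·f/(1−f) ≈ 34.890 mg/L.
Regimen B: f = (1/2)^(109/42) ≈ 0.1655; Cmin,ss = (754/51)·f/(1−f) ≈ 2.932 mg/L.
Difference ≈ 34.890 − 2.932 ≈ 31.958 mg/L.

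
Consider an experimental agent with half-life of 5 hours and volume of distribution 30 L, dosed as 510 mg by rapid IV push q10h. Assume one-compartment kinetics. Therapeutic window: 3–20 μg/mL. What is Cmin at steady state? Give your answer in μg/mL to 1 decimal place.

5.7 μg/mL

The dosing interval is 2 half-lives, so f = 2^(−2) = 0.25.
At steady state, R = 1/(1 − 0.25) = 4/3.
Single-dose peak C₀ = D/Vd = 510/30 = 17 μg/mL.
Steady-state peak Cmax,ss = C₀·R = 17 × 4/3 ≈ 22.667 μg/mL.
Steady-state trough Cmin,ss = Cmax,ss·f ≈ 22.667 × 0.25 ≈ 5.667 μg/mL.
Trough 5.7 μg/mL vs MEC 3 μg/mL: adequate.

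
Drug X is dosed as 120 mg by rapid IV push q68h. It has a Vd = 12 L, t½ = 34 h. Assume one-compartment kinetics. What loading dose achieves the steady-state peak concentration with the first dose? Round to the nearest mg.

160 mg

f = (1/2)^(68/34) ≈ 0.250000; accumulation ratio R = 1/(1−f) ≈ 1.33333.
Loading dose to hit Cmax,ss on first dose: D_load = D_maint·R ≈ 120 × 1.33333 ≈ 160.00 mg.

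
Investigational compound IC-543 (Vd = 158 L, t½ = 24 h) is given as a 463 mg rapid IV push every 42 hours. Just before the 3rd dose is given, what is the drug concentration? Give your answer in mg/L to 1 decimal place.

1.1 mg/L

f = (1/2)^(τ/t½) = (1/2)^(42/24) ≈ 0.2973.
C₀ = D/Vd = 463/158 ≈ 2.930 mg/L.
Before the 3rd dose, 2 doses have been given. Superposition: Cmin = C₀·(f + f²).
≈ 2.930 × (0.2973 + 0.0884) ≈ 2.930 × 0.3857 ≈ 1.130 mg/L.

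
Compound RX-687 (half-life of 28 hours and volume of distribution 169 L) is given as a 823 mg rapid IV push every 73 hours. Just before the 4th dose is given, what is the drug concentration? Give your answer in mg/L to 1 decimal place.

1.0 mg/L

f = (1/2)^(τ/t½) = (1/2)^(73/28) ≈ 0.1641.
C₀ = D/Vd = 823/169 ≈ 4.870 mg/L.
Before the 4th dose, 3 doses have been given. Superposition: Cmin = C₀·(f + f² + … + f^3).
≈ 4.870 × (0.1641 + 0.0269 + 0.0044) ≈ 4.870 × 0.1954 ≈ 0.952 mg/L.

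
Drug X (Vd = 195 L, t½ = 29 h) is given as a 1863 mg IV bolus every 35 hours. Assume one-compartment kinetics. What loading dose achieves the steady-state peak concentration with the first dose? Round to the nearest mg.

f = (1/2)^(35/29) ≈ 0.433199; accumulation ratio R = 1/(1−f) ≈ 1.76429.
Loading dose to hit Cmax,ss on first dose: D_load = D_maint·R ≈ 1863 × 1.76429 ≈ 3286.87 mg.

3287 mg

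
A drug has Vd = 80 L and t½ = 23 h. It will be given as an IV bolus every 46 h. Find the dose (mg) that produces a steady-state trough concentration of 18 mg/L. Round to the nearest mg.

τ/t½ = 46/23 ≈ 2, so f = (1/2)^(46/23) ≈ 0.250000.
Cmin,ss = (D/Vd)·f/(1−f), so D = Cmin,ss·Vd·(1−f)/f.
D = 18 × 80 × (1−f)/f ≈ 18 × 80 × 3.00000 ≈ 4320.00 mg.

4320 mg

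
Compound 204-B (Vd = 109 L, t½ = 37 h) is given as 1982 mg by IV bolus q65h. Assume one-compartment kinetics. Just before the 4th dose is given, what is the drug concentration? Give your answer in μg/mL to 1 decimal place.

f = (1/2)^(τ/t½) = (1/2)^(65/37) ≈ 0.2959.
C₀ = D/Vd = 1982/109 ≈ 18.183 μg/mL.
Before the 4th dose, 3 doses have been given. Superposition: Cmin = C₀·(f + f² + … + f^3).
≈ 18.183 × (0.2959 + 0.0876 + 0.0259) ≈ 18.183 × 0.4094 ≈ 7.444 μg/mL.

7.4 μg/mL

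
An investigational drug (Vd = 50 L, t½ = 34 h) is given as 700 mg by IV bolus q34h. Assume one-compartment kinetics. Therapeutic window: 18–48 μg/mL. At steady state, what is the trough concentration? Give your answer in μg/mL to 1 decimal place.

τ = 34 h = 1 half-life, so f = (1/2)^1 = 0.5.
At steady state, R = 1/(1 − 0.5) = 2/1.
Single-dose peak C₀ = D/Vd = 700/50 = 14 μg/mL.
Steady-state peak Cmax,ss = C₀·R = 14 × 2/1 ≈ 28.000 μg/mL.
Steady-state trough Cmin,ss = Cmax,ss·f ≈ 28.000 × 0.5 ≈ 14.000 μg/mL.
Trough 14.0 μg/mL vs MEC 18 μg/mL: subtherapeutic.

14.0 μg/mL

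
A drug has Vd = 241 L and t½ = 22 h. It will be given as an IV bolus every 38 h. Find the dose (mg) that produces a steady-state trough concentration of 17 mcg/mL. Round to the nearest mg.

9468 mg

τ/t½ = 38/22 ≈ 1.7273, so f = (1/2)^(38/22) ≈ 0.302022.
Cmin,ss = (D/Vd)·f/(1−f), so D = Cmin,ss·Vd·(1−f)/f.
D = 17 × 241 × (1−f)/f ≈ 17 × 241 × 2.31102 ≈ 9468.25 mg.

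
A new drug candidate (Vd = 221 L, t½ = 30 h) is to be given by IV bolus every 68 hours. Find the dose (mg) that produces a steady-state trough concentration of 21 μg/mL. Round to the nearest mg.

τ/t½ = 68/30 ≈ 2.2667, so f = (1/2)^(68/30) ≈ 0.207809.
Cmin,ss = (D/Vd)·f/(1−f), so D = Cmin,ss·Vd·(1−f)/f.
D = 21 × 221 × (1−f)/f ≈ 21 × 221 × 3.81211 ≈ 17692.00 mg.

17692 mg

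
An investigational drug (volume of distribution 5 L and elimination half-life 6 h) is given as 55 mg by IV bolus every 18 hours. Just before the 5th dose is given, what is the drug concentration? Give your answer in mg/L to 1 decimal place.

f = (1/2)^(τ/t½) = (1/2)^(18/6) ≈ 0.1250.
C₀ = D/Vd = 55/5 ≈ 11.000 mg/L.
Before the 5th dose, 4 doses have been given. Superposition: Cmin = C₀·(f + f² + … + f^4).
≈ 11.000 × (0.1250 + 0.0156 + 0.0020 + 0.0002) ≈ 11.000 × 0.1428 ≈ 1.571 mg/L.

1.6 mg/L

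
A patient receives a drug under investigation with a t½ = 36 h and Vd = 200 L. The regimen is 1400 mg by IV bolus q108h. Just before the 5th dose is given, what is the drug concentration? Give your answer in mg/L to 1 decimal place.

f = (1/2)^(τ/t½) = (1/2)^(108/36) ≈ 0.1250.
C₀ = D/Vd = 1400/200 ≈ 7.000 mg/L.
Before the 5th dose, 4 doses have been given. Superposition: Cmin = C₀·(f + f² + … + f^4).
≈ 7.000 × (0.1250 + 0.0156 + 0.0020 + 0.0002) ≈ 7.000 × 0.1428 ≈ 1.000 mg/L.

1.0 mg/L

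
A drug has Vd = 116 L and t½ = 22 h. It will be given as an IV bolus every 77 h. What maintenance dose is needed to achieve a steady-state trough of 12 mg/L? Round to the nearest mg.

τ/t½ = 77/22 ≈ 3.5, so f = (1/2)^(77/22) ≈ 0.088388.
Cmin,ss = (D/Vd)·f/(1−f), so D = Cmin,ss·Vd·(1−f)/f.
D = 12 × 116 × (1−f)/f ≈ 12 × 116 × 10.31375 ≈ 14356.74 mg.

14357 mg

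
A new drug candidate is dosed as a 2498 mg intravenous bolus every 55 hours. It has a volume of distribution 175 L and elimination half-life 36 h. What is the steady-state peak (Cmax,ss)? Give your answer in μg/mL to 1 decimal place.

k = ln2/t½ = ln2/36 ≈ 0.019254 h⁻¹; fraction remaining f = e^(−kτ) = e^(−0.019254×55) ≈ 0.3468.
Accumulation ratio R = 1/(1 − f) ≈ 1/0.6532 ≈ 1.5309.
Each bolus raises the concentration by D/Vd = 2498/175 ≈ 14.274 μg/mL.
Steady-state peak Cmax,ss = C₀·R ≈ 14.274 × 1.5309 ≈ 21.852 μg/mL.

21.9 μg/mL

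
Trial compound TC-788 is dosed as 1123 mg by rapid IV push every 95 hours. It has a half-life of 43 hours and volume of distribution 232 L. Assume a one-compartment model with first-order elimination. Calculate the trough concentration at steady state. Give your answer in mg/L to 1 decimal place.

1.3 mg/L

Over one 95-h interval, 95/43 ≈ 2.2093 half-lives elapse, leaving f ≈ 0.2162 of each dose.
Single-dose peak C₀ = D/Vd = 1123/232 ≈ 4.841 mg/L.
Steady-state trough Cmin,ss = C₀·f/(1−f) ≈ 4.841 × 0.2162/0.7838 ≈ 1.335 mg/L.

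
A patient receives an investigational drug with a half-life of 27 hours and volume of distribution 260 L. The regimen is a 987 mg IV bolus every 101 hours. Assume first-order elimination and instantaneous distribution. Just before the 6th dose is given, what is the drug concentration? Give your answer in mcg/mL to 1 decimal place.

f = (1/2)^(τ/t½) = (1/2)^(101/27) ≈ 0.0748.
C₀ = D/Vd = 987/260 ≈ 3.796 mcg/mL.
Before the 6th dose, 5 doses have been given. Superposition: Cmin = C₀·(f + f² + … + f^5).
≈ 3.796 × (0.0748 + 0.0056 + 0.0004 + 0.0000 + 0.0000) ≈ 3.796 × 0.0808 ≈ 0.307 mcg/mL.

0.3 mcg/mL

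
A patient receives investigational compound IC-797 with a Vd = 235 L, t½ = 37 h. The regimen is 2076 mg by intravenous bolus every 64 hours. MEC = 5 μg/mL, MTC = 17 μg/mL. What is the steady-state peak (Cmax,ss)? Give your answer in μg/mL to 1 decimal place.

τ/t½ = 64/37 ≈ 1.7297, so fraction remaining f = (1/2)^(64/37) ≈ 0.3015.
At steady state, accumulation factor R = 1/(1 − e^(−kτ)) ≈ 1.4316.
Each bolus raises the concentration by D/Vd = 2076/235 ≈ 8.834 μg/mL.
Cmax,ss = C₀/(1 − f) ≈ 8.834/0.6985 ≈ 12.647 μg/mL.
Peak 12.6 μg/mL vs MTC 17 μg/mL: below toxic threshold.

12.6 μg/mL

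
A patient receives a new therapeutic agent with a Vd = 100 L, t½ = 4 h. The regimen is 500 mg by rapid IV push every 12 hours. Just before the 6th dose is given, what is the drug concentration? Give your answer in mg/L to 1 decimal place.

0.7 mg/L

f = (1/2)^(τ/t½) = (1/2)^(12/4) ≈ 0.1250.
C₀ = D/Vd = 500/100 ≈ 5.000 mg/L.
Before the 6th dose, 5 doses have been given. Superposition: Cmin = C₀·(f + f² + … + f^5).
≈ 5.000 × (0.1250 + 0.0156 + 0.0020 + 0.0002 + 0.0000) ≈ 5.000 × 0.1428 ≈ 0.714 mg/L.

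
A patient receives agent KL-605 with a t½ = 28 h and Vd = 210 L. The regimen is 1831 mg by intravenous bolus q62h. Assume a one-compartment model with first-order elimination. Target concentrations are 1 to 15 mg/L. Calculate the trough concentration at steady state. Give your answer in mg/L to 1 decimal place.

2.4 mg/L

k = ln2/t½ = ln2/28 ≈ 0.024755 h⁻¹; fraction remaining f = e^(−kτ) = e^(−0.024755×62) ≈ 0.2155.
At steady state, accumulation factor R = 1/(1 − e^(−kτ)) ≈ 1.2747.
Single-dose peak C₀ = D/Vd = 1831/210 ≈ 8.719 mg/L.
Steady-state peak Cmax,ss = C₀·R ≈ 8.719 × 1.2747 ≈ 11.114 mg/L.
One interval later, Cmin,ss = Cmax,ss·e^(−kτ) ≈ 11.114 × 0.2155 ≈ 2.395 mg/L.
Trough 2.4 mg/L vs MEC 1 mg/L: adequate.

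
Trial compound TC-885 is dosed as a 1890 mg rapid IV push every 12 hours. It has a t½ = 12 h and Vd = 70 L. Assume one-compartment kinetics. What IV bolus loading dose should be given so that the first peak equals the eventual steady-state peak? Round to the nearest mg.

3780 mg

f = (1/2)^(12/12) ≈ 0.500000; accumulation ratio R = 1/(1−f) ≈ 2.00000.
Loading dose to hit Cmax,ss on first dose: D_load = D_maint·R ≈ 1890 × 2.00000 ≈ 3780.00 mg.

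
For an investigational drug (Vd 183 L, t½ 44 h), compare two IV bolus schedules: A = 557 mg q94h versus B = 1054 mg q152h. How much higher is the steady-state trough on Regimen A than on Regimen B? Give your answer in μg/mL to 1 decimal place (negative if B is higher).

Regimen A: f = (1/2)^(94/44) ≈ 0.2275; Cmin,ss = (557/183)·f/(1−f) ≈ 0.896 μg/mL.
Regimen B: f = (1/2)^(152/44) ≈ 0.0912; Cmin,ss = (1054/183)·f/(1−f) ≈ 0.578 μg/mL.
Difference ≈ 0.896 − 0.578 ≈ 0.318 μg/mL.

0.3 μg/mL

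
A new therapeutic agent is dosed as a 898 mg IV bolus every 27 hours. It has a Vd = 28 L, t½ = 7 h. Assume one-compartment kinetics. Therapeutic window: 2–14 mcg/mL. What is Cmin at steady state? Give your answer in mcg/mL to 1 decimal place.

Over one 27-h interval, 27/7 ≈ 3.8571 half-lives elapse, leaving f ≈ 0.0690 of each dose.
Single-dose peak C₀ = D/Vd = 898/28 ≈ 32.071 mcg/mL.
Steady-state trough Cmin,ss = C₀·f/(1−f) ≈ 32.071 × 0.0690/0.9310 ≈ 2.377 mcg/mL.
Trough 2.4 mcg/mL vs MEC 2 mcg/mL: adequate.

2.4 mcg/mL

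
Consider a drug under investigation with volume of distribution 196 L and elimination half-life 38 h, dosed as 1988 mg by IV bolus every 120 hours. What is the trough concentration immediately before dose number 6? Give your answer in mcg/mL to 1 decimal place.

1.3 mcg/mL

f = (1/2)^(τ/t½) = (1/2)^(120/38) ≈ 0.1120.
C₀ = D/Vd = 1988/196 ≈ 10.143 mcg/mL.
Before the 6th dose, 5 doses have been given. Superposition: Cmin = C₀·(f + f² + … + f^5).
≈ 10.143 × (0.1120 + 0.0125 + 0.0014 + 0.0002 + 0.0000) ≈ 10.143 × 0.1261 ≈ 1.279 mcg/mL.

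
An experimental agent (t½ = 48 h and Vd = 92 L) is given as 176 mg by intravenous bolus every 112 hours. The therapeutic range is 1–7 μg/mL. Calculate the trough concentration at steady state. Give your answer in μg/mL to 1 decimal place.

0.5 μg/mL

Over one 112-h interval, 112/48 ≈ 2.3333 half-lives elapse, leaving f ≈ 0.1984 of each dose.
At steady state, accumulation factor R = 1/(1 − e^(−kτ)) ≈ 1.2475.
Single-dose peak C₀ = D/Vd = 176/92 ≈ 1.913 μg/mL.
Steady-state peak Cmax,ss = C₀·R ≈ 1.913 × 1.2475 ≈ 2.386 μg/mL.
Steady-state trough Cmin,ss = Cmax,ss·f ≈ 2.386 × 0.1984 ≈ 0.473 μg/mL.
Trough 0.5 μg/mL vs MEC 1 μg/mL: subtherapeutic.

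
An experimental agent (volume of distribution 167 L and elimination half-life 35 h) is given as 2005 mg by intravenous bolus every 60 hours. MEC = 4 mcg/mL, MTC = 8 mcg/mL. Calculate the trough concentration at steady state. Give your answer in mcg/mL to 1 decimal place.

Over one 60-h interval, 60/35 ≈ 1.7143 half-lives elapse, leaving f ≈ 0.3048 of each dose.
Single-dose peak C₀ = D/Vd = 2005/167 ≈ 12.006 mcg/mL.
Steady-state trough Cmin,ss = C₀·f/(1−f) ≈ 12.006 × 0.3048/0.6952 ≈ 5.264 mcg/mL.
Trough 5.3 mcg/mL vs MEC 4 mcg/mL: adequate.

5.3 mcg/mL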